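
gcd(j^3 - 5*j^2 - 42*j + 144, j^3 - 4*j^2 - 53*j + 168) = j^2 - 11*j + 24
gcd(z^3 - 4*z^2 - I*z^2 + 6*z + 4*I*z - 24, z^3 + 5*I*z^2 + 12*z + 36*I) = z^2 - I*z + 6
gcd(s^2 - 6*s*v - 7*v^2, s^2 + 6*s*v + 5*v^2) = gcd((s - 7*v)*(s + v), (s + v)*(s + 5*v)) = s + v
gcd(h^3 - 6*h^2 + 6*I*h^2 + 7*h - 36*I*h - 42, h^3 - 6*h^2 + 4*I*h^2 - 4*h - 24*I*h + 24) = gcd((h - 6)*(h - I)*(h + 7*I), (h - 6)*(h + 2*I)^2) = h - 6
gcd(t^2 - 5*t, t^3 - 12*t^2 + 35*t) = t^2 - 5*t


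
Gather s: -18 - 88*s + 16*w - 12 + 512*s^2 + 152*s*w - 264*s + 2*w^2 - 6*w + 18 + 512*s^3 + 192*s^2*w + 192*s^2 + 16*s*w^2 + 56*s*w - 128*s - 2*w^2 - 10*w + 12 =512*s^3 + s^2*(192*w + 704) + s*(16*w^2 + 208*w - 480)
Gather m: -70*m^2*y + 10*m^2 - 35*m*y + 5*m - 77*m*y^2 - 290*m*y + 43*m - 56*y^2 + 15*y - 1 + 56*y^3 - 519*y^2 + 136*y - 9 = m^2*(10 - 70*y) + m*(-77*y^2 - 325*y + 48) + 56*y^3 - 575*y^2 + 151*y - 10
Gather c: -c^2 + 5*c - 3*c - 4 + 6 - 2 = -c^2 + 2*c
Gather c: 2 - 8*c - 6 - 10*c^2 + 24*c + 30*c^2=20*c^2 + 16*c - 4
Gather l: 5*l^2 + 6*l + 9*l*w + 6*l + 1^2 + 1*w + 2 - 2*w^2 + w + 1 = 5*l^2 + l*(9*w + 12) - 2*w^2 + 2*w + 4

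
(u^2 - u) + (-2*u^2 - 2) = -u^2 - u - 2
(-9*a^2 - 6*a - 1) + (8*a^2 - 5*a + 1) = -a^2 - 11*a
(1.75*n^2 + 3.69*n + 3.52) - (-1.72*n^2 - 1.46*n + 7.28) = 3.47*n^2 + 5.15*n - 3.76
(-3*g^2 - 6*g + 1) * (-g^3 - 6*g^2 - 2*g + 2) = 3*g^5 + 24*g^4 + 41*g^3 - 14*g + 2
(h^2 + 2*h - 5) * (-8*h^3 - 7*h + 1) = -8*h^5 - 16*h^4 + 33*h^3 - 13*h^2 + 37*h - 5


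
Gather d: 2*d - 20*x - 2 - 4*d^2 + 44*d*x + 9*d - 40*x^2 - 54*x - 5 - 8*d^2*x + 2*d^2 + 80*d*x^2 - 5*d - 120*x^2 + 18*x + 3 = d^2*(-8*x - 2) + d*(80*x^2 + 44*x + 6) - 160*x^2 - 56*x - 4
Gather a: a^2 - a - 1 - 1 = a^2 - a - 2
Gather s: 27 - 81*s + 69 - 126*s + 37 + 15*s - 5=128 - 192*s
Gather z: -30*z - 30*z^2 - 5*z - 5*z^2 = -35*z^2 - 35*z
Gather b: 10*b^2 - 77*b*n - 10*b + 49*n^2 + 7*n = 10*b^2 + b*(-77*n - 10) + 49*n^2 + 7*n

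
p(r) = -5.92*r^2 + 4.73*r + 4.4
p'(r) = 4.73 - 11.84*r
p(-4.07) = -112.92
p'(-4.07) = 52.92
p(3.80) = -63.11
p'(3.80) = -40.26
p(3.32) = -45.15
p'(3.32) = -34.58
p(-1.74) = -21.75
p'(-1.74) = 25.33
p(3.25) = -42.76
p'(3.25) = -33.75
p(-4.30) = -125.40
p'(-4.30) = 55.64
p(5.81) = -167.95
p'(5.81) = -64.06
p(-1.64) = -19.28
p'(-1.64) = 24.15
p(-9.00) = -517.69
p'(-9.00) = 111.29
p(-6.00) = -237.10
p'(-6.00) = 75.77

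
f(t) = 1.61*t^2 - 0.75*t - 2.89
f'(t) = 3.22*t - 0.75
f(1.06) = -1.88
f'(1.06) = 2.66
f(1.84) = 1.18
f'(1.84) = 5.17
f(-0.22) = -2.65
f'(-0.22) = -1.46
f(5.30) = 38.36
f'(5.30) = 16.32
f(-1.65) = 2.73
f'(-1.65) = -6.06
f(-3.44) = 18.74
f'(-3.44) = -11.83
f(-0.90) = -0.91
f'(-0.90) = -3.65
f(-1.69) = 2.98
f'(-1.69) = -6.19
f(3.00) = 9.35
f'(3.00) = 8.91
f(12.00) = 219.95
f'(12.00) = 37.89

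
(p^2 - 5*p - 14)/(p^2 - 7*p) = (p + 2)/p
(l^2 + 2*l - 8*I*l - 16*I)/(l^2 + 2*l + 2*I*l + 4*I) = (l - 8*I)/(l + 2*I)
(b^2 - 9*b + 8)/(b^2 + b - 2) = (b - 8)/(b + 2)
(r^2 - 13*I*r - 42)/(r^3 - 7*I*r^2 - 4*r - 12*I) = (r - 7*I)/(r^2 - I*r + 2)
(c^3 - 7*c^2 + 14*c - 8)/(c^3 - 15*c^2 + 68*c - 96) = (c^2 - 3*c + 2)/(c^2 - 11*c + 24)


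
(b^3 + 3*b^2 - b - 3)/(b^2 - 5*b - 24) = (b^2 - 1)/(b - 8)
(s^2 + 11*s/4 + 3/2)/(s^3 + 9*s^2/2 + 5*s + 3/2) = (4*s^2 + 11*s + 6)/(2*(2*s^3 + 9*s^2 + 10*s + 3))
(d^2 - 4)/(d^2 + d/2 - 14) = 2*(d^2 - 4)/(2*d^2 + d - 28)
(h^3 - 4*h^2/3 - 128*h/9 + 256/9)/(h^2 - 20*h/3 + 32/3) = (3*h^2 + 4*h - 32)/(3*(h - 4))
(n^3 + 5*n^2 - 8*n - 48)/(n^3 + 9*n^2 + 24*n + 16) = (n - 3)/(n + 1)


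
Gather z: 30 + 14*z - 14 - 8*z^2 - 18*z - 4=-8*z^2 - 4*z + 12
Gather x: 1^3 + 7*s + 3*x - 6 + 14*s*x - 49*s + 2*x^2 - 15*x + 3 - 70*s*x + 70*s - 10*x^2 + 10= 28*s - 8*x^2 + x*(-56*s - 12) + 8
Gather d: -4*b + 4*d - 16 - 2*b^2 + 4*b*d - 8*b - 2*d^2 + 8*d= -2*b^2 - 12*b - 2*d^2 + d*(4*b + 12) - 16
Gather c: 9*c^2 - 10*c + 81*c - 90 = 9*c^2 + 71*c - 90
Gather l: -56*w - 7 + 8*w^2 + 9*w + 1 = 8*w^2 - 47*w - 6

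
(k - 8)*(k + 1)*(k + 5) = k^3 - 2*k^2 - 43*k - 40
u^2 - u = u*(u - 1)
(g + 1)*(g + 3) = g^2 + 4*g + 3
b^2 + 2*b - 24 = (b - 4)*(b + 6)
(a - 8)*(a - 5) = a^2 - 13*a + 40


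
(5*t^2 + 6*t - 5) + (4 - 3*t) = 5*t^2 + 3*t - 1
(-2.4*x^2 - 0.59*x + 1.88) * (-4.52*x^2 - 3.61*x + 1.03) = 10.848*x^4 + 11.3308*x^3 - 8.8397*x^2 - 7.3945*x + 1.9364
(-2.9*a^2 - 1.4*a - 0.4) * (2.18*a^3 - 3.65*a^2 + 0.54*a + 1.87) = -6.322*a^5 + 7.533*a^4 + 2.672*a^3 - 4.719*a^2 - 2.834*a - 0.748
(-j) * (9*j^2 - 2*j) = -9*j^3 + 2*j^2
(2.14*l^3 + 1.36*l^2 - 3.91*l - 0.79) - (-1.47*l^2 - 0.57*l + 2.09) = 2.14*l^3 + 2.83*l^2 - 3.34*l - 2.88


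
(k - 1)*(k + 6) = k^2 + 5*k - 6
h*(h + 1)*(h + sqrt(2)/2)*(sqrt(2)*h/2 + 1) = sqrt(2)*h^4/2 + sqrt(2)*h^3/2 + 3*h^3/2 + sqrt(2)*h^2/2 + 3*h^2/2 + sqrt(2)*h/2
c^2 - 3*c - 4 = (c - 4)*(c + 1)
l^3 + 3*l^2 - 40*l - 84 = (l - 6)*(l + 2)*(l + 7)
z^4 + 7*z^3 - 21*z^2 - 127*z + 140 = (z - 4)*(z - 1)*(z + 5)*(z + 7)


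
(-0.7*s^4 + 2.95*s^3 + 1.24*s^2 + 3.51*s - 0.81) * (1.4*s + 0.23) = -0.98*s^5 + 3.969*s^4 + 2.4145*s^3 + 5.1992*s^2 - 0.3267*s - 0.1863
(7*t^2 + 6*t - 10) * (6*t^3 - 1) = 42*t^5 + 36*t^4 - 60*t^3 - 7*t^2 - 6*t + 10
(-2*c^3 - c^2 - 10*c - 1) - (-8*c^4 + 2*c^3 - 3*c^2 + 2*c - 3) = 8*c^4 - 4*c^3 + 2*c^2 - 12*c + 2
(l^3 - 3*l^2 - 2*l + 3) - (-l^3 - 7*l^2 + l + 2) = 2*l^3 + 4*l^2 - 3*l + 1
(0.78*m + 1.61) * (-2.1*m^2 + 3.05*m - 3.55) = -1.638*m^3 - 1.002*m^2 + 2.1415*m - 5.7155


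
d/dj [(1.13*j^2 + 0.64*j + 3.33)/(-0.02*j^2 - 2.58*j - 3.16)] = (-2.9026*j^2 - 7.0084*j + 6.569)/(0.0004*j^4 + 0.1032*j^3 + 6.7828*j^2 + 16.3056*j + 9.9856)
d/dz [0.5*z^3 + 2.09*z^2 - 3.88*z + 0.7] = 1.5*z^2 + 4.18*z - 3.88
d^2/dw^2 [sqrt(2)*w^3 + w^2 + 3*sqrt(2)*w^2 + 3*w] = 6*sqrt(2)*w + 2 + 6*sqrt(2)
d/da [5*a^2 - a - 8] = 10*a - 1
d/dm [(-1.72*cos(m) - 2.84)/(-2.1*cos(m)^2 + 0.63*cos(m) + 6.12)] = (3.612*cos(m)^2 + 11.928*cos(m) + 8.7372)*sin(m)/(4.41*cos(m)^4 - 2.646*cos(m)^3 - 25.3071*cos(m)^2 + 7.7112*cos(m) + 37.4544)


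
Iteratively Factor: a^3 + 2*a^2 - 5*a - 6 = (a + 3)*(a^2 - a - 2) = (a + 1)*(a + 3)*(a - 2)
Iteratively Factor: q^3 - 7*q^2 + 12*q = (q)*(q^2 - 7*q + 12) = q*(q - 4)*(q - 3)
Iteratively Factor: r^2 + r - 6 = (r - 2)*(r + 3)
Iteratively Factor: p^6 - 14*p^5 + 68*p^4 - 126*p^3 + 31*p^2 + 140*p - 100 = (p - 2)*(p^5 - 12*p^4 + 44*p^3 - 38*p^2 - 45*p + 50) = (p - 2)^2*(p^4 - 10*p^3 + 24*p^2 + 10*p - 25) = (p - 5)*(p - 2)^2*(p^3 - 5*p^2 - p + 5) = (p - 5)*(p - 2)^2*(p + 1)*(p^2 - 6*p + 5) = (p - 5)^2*(p - 2)^2*(p + 1)*(p - 1)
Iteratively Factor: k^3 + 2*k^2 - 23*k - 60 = (k + 3)*(k^2 - k - 20) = (k + 3)*(k + 4)*(k - 5)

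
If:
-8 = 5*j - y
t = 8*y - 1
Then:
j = y/5 - 8/5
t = 8*y - 1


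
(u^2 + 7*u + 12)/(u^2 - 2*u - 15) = (u + 4)/(u - 5)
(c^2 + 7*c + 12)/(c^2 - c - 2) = (c^2 + 7*c + 12)/(c^2 - c - 2)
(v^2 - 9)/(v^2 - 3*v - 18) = (v - 3)/(v - 6)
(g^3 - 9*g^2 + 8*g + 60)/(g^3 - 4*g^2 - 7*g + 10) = (g - 6)/(g - 1)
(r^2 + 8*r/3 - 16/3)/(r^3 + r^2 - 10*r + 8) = (r - 4/3)/(r^2 - 3*r + 2)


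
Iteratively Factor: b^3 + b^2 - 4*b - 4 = (b - 2)*(b^2 + 3*b + 2) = (b - 2)*(b + 1)*(b + 2)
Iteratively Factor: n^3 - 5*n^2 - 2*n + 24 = (n + 2)*(n^2 - 7*n + 12) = (n - 4)*(n + 2)*(n - 3)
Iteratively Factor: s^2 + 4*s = (s)*(s + 4)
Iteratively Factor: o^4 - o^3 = (o)*(o^3 - o^2) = o*(o - 1)*(o^2) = o^2*(o - 1)*(o)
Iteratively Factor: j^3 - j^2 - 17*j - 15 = (j - 5)*(j^2 + 4*j + 3) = (j - 5)*(j + 1)*(j + 3)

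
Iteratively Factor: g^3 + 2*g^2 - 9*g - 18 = (g - 3)*(g^2 + 5*g + 6) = (g - 3)*(g + 2)*(g + 3)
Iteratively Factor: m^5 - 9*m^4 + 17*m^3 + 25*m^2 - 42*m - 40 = (m - 4)*(m^4 - 5*m^3 - 3*m^2 + 13*m + 10) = (m - 4)*(m + 1)*(m^3 - 6*m^2 + 3*m + 10) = (m - 4)*(m + 1)^2*(m^2 - 7*m + 10) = (m - 5)*(m - 4)*(m + 1)^2*(m - 2)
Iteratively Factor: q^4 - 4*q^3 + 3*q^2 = (q)*(q^3 - 4*q^2 + 3*q) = q^2*(q^2 - 4*q + 3) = q^2*(q - 1)*(q - 3)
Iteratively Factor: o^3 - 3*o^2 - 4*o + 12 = (o - 3)*(o^2 - 4) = (o - 3)*(o - 2)*(o + 2)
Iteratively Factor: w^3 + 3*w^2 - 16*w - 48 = (w + 4)*(w^2 - w - 12) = (w - 4)*(w + 4)*(w + 3)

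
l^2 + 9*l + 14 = (l + 2)*(l + 7)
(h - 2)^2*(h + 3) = h^3 - h^2 - 8*h + 12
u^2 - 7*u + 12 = (u - 4)*(u - 3)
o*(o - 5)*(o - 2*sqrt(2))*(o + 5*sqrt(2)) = o^4 - 5*o^3 + 3*sqrt(2)*o^3 - 15*sqrt(2)*o^2 - 20*o^2 + 100*o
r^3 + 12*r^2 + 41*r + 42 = (r + 2)*(r + 3)*(r + 7)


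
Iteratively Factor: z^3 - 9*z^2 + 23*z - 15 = (z - 5)*(z^2 - 4*z + 3) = (z - 5)*(z - 1)*(z - 3)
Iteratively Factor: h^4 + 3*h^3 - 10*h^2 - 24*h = (h - 3)*(h^3 + 6*h^2 + 8*h) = h*(h - 3)*(h^2 + 6*h + 8) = h*(h - 3)*(h + 2)*(h + 4)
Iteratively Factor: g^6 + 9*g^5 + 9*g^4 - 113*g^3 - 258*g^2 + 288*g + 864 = (g + 3)*(g^5 + 6*g^4 - 9*g^3 - 86*g^2 + 288) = (g + 3)*(g + 4)*(g^4 + 2*g^3 - 17*g^2 - 18*g + 72) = (g + 3)*(g + 4)^2*(g^3 - 2*g^2 - 9*g + 18) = (g - 3)*(g + 3)*(g + 4)^2*(g^2 + g - 6) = (g - 3)*(g + 3)^2*(g + 4)^2*(g - 2)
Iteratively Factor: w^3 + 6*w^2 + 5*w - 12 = (w - 1)*(w^2 + 7*w + 12) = (w - 1)*(w + 4)*(w + 3)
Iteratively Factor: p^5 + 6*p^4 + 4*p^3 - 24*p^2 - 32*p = (p - 2)*(p^4 + 8*p^3 + 20*p^2 + 16*p) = (p - 2)*(p + 2)*(p^3 + 6*p^2 + 8*p) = (p - 2)*(p + 2)*(p + 4)*(p^2 + 2*p) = p*(p - 2)*(p + 2)*(p + 4)*(p + 2)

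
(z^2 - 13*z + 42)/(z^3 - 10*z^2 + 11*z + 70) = (z - 6)/(z^2 - 3*z - 10)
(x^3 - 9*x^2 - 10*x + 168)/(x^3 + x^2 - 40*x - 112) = (x - 6)/(x + 4)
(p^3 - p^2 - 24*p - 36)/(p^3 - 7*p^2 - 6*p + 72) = (p + 2)/(p - 4)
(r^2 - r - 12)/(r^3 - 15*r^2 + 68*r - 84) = (r^2 - r - 12)/(r^3 - 15*r^2 + 68*r - 84)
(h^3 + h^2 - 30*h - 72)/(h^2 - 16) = (h^2 - 3*h - 18)/(h - 4)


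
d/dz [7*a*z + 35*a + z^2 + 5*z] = 7*a + 2*z + 5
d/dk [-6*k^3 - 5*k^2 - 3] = 2*k*(-9*k - 5)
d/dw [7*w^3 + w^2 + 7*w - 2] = 21*w^2 + 2*w + 7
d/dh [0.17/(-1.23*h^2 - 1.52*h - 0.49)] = (0.4182*h + 0.2584)/(1.23*h^2 + 1.52*h + 0.49)^2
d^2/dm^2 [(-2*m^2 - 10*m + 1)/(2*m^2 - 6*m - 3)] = 8*(-16*m^3 - 6*m^2 - 54*m + 51)/(8*m^6 - 72*m^5 + 180*m^4 - 270*m^2 - 162*m - 27)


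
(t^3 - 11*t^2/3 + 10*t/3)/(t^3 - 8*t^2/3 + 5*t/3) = (t - 2)/(t - 1)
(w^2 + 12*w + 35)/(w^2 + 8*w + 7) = (w + 5)/(w + 1)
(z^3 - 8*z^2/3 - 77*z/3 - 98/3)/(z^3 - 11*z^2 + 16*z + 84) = (z + 7/3)/(z - 6)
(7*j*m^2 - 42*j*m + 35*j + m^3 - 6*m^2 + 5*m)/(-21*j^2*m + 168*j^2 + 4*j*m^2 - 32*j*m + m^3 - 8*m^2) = (-m^2 + 6*m - 5)/(3*j*m - 24*j - m^2 + 8*m)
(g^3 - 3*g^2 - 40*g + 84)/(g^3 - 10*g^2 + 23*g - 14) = (g + 6)/(g - 1)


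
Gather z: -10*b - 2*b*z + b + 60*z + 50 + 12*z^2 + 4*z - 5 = -9*b + 12*z^2 + z*(64 - 2*b) + 45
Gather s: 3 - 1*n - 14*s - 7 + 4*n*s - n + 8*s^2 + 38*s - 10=-2*n + 8*s^2 + s*(4*n + 24) - 14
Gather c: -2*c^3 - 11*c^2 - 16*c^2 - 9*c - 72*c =-2*c^3 - 27*c^2 - 81*c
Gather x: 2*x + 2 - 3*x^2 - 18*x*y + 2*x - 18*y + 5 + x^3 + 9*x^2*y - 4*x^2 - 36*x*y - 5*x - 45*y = x^3 + x^2*(9*y - 7) + x*(-54*y - 1) - 63*y + 7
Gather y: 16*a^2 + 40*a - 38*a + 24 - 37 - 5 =16*a^2 + 2*a - 18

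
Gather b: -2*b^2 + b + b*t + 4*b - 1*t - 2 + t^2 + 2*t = -2*b^2 + b*(t + 5) + t^2 + t - 2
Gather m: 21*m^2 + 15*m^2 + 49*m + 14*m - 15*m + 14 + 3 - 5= 36*m^2 + 48*m + 12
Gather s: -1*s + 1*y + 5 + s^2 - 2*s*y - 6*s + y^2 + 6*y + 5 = s^2 + s*(-2*y - 7) + y^2 + 7*y + 10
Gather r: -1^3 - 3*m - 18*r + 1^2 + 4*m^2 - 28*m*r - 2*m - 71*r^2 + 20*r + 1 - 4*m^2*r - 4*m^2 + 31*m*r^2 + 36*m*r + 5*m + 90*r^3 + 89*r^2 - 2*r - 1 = 90*r^3 + r^2*(31*m + 18) + r*(-4*m^2 + 8*m)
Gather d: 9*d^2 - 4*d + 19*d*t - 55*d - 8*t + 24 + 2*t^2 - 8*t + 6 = 9*d^2 + d*(19*t - 59) + 2*t^2 - 16*t + 30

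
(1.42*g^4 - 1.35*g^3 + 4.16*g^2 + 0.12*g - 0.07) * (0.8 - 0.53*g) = -0.7526*g^5 + 1.8515*g^4 - 3.2848*g^3 + 3.2644*g^2 + 0.1331*g - 0.056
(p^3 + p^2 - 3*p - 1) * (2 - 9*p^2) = -9*p^5 - 9*p^4 + 29*p^3 + 11*p^2 - 6*p - 2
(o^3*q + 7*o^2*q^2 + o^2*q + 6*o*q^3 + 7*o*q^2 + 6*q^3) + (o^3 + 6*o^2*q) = o^3*q + o^3 + 7*o^2*q^2 + 7*o^2*q + 6*o*q^3 + 7*o*q^2 + 6*q^3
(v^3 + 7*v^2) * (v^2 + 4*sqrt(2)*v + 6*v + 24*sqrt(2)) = v^5 + 4*sqrt(2)*v^4 + 13*v^4 + 42*v^3 + 52*sqrt(2)*v^3 + 168*sqrt(2)*v^2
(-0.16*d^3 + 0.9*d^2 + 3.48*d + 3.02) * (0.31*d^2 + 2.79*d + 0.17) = -0.0496*d^5 - 0.1674*d^4 + 3.5626*d^3 + 10.7984*d^2 + 9.0174*d + 0.5134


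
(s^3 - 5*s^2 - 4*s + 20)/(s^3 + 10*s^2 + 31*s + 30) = (s^2 - 7*s + 10)/(s^2 + 8*s + 15)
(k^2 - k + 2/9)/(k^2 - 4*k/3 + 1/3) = (k - 2/3)/(k - 1)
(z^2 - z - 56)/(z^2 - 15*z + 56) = (z + 7)/(z - 7)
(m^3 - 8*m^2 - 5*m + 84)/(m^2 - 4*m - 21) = m - 4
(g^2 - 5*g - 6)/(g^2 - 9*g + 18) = (g + 1)/(g - 3)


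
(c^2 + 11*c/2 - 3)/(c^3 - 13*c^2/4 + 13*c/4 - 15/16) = 8*(c + 6)/(8*c^2 - 22*c + 15)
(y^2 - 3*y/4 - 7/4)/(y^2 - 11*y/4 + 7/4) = (y + 1)/(y - 1)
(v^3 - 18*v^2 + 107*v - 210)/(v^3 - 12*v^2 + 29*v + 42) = (v - 5)/(v + 1)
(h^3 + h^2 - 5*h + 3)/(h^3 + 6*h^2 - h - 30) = (h^2 - 2*h + 1)/(h^2 + 3*h - 10)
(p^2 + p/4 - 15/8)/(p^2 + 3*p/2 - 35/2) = (8*p^2 + 2*p - 15)/(4*(2*p^2 + 3*p - 35))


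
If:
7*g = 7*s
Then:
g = s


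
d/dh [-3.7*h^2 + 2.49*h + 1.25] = 2.49 - 7.4*h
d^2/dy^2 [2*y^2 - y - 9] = 4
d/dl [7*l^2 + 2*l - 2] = 14*l + 2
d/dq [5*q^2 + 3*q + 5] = 10*q + 3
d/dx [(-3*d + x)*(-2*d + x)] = -5*d + 2*x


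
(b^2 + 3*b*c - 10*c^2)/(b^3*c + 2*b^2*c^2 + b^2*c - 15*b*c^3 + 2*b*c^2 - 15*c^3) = (b - 2*c)/(c*(b^2 - 3*b*c + b - 3*c))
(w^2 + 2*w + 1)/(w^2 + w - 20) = (w^2 + 2*w + 1)/(w^2 + w - 20)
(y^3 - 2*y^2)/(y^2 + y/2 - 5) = 2*y^2/(2*y + 5)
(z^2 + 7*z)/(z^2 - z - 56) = z/(z - 8)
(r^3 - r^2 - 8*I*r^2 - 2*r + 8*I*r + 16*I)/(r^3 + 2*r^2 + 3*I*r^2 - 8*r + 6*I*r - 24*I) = (r^2 + r*(1 - 8*I) - 8*I)/(r^2 + r*(4 + 3*I) + 12*I)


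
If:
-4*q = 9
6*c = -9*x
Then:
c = -3*x/2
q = -9/4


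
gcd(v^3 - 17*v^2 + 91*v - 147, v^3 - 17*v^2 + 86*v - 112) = v - 7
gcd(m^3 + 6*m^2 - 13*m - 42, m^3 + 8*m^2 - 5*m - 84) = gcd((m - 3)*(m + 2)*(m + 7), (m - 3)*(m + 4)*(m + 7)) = m^2 + 4*m - 21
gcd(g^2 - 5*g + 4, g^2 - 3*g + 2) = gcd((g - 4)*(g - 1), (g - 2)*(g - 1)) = g - 1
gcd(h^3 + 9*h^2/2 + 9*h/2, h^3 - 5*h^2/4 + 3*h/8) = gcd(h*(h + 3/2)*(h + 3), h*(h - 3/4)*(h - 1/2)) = h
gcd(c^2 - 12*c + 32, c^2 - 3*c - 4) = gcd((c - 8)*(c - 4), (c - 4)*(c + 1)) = c - 4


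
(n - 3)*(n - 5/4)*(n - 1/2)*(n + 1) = n^4 - 15*n^3/4 + 9*n^2/8 + 4*n - 15/8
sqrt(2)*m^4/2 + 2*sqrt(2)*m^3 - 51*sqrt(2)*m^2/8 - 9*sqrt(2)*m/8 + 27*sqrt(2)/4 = (m - 3/2)^2*(m + 6)*(sqrt(2)*m/2 + sqrt(2)/2)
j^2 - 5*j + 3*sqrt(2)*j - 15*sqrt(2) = (j - 5)*(j + 3*sqrt(2))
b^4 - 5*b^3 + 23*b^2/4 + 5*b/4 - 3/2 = (b - 3)*(b - 2)*(b - 1/2)*(b + 1/2)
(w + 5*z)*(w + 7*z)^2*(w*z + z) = w^4*z + 19*w^3*z^2 + w^3*z + 119*w^2*z^3 + 19*w^2*z^2 + 245*w*z^4 + 119*w*z^3 + 245*z^4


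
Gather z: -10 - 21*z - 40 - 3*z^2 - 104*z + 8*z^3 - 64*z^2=8*z^3 - 67*z^2 - 125*z - 50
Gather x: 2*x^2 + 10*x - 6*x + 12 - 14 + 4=2*x^2 + 4*x + 2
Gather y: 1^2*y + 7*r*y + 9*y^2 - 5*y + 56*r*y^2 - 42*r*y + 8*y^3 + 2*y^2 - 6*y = 8*y^3 + y^2*(56*r + 11) + y*(-35*r - 10)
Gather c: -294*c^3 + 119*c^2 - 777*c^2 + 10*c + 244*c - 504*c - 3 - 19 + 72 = -294*c^3 - 658*c^2 - 250*c + 50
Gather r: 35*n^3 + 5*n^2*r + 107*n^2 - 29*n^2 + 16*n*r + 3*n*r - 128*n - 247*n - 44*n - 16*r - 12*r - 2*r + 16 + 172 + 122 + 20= 35*n^3 + 78*n^2 - 419*n + r*(5*n^2 + 19*n - 30) + 330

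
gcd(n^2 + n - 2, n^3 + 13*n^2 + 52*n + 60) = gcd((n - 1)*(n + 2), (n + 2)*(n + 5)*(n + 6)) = n + 2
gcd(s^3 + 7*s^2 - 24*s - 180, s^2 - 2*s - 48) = s + 6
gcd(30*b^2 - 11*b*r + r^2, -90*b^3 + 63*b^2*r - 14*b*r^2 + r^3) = 30*b^2 - 11*b*r + r^2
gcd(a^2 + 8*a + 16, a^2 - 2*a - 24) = a + 4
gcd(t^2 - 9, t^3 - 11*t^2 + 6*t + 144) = t + 3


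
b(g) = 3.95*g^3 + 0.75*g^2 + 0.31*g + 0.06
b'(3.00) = 111.46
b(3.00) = 114.39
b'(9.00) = 973.66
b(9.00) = 2943.15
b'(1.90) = 45.94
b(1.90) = 30.45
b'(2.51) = 78.73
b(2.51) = 68.03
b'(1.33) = 23.27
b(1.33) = 11.09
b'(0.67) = 6.63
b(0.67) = 1.79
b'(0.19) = 1.02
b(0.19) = 0.17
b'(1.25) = 20.70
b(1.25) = 9.33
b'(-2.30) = 59.55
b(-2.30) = -44.75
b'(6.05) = 443.12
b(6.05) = 904.10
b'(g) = 11.85*g^2 + 1.5*g + 0.31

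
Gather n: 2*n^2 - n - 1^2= 2*n^2 - n - 1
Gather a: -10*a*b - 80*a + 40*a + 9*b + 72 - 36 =a*(-10*b - 40) + 9*b + 36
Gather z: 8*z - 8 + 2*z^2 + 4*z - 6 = 2*z^2 + 12*z - 14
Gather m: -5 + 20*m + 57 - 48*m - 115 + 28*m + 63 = 0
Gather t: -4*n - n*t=-n*t - 4*n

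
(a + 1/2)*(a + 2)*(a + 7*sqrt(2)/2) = a^3 + 5*a^2/2 + 7*sqrt(2)*a^2/2 + a + 35*sqrt(2)*a/4 + 7*sqrt(2)/2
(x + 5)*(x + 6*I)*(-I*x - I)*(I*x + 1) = x^4 + 6*x^3 + 5*I*x^3 + 11*x^2 + 30*I*x^2 + 36*x + 25*I*x + 30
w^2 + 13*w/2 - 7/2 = (w - 1/2)*(w + 7)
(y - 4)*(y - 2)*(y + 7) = y^3 + y^2 - 34*y + 56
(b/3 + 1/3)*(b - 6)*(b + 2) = b^3/3 - b^2 - 16*b/3 - 4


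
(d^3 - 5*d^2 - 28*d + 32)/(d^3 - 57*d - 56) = (d^2 + 3*d - 4)/(d^2 + 8*d + 7)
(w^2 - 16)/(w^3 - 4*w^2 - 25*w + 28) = (w - 4)/(w^2 - 8*w + 7)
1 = 1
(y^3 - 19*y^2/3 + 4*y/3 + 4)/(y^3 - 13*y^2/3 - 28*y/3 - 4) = (y - 1)/(y + 1)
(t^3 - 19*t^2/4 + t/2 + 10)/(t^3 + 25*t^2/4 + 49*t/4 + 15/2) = (t^2 - 6*t + 8)/(t^2 + 5*t + 6)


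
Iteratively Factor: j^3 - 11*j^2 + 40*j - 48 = (j - 4)*(j^2 - 7*j + 12) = (j - 4)*(j - 3)*(j - 4)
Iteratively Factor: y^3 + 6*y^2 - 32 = (y + 4)*(y^2 + 2*y - 8) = (y - 2)*(y + 4)*(y + 4)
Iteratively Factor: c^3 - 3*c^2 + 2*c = (c)*(c^2 - 3*c + 2) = c*(c - 2)*(c - 1)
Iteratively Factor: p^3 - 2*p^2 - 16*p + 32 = (p + 4)*(p^2 - 6*p + 8) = (p - 2)*(p + 4)*(p - 4)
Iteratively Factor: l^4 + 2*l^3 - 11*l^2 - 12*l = (l - 3)*(l^3 + 5*l^2 + 4*l) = l*(l - 3)*(l^2 + 5*l + 4) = l*(l - 3)*(l + 4)*(l + 1)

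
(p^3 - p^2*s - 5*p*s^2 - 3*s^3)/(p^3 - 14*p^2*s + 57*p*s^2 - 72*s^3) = (p^2 + 2*p*s + s^2)/(p^2 - 11*p*s + 24*s^2)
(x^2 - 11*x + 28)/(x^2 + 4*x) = (x^2 - 11*x + 28)/(x*(x + 4))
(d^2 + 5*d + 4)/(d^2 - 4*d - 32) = (d + 1)/(d - 8)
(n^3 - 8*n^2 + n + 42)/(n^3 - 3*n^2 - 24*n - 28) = (n - 3)/(n + 2)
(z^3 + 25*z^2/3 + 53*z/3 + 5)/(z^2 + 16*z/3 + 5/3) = z + 3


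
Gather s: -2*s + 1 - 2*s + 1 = 2 - 4*s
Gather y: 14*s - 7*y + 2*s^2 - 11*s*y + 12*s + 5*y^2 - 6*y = 2*s^2 + 26*s + 5*y^2 + y*(-11*s - 13)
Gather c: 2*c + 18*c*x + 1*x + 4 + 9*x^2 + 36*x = c*(18*x + 2) + 9*x^2 + 37*x + 4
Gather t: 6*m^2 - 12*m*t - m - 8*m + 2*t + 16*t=6*m^2 - 9*m + t*(18 - 12*m)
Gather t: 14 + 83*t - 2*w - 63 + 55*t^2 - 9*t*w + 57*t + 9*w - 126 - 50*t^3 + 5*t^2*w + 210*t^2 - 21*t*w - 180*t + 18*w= -50*t^3 + t^2*(5*w + 265) + t*(-30*w - 40) + 25*w - 175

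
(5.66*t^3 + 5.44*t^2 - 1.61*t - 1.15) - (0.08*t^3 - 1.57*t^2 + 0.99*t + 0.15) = 5.58*t^3 + 7.01*t^2 - 2.6*t - 1.3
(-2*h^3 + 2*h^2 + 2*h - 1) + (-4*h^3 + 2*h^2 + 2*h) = -6*h^3 + 4*h^2 + 4*h - 1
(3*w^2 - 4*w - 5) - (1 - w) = 3*w^2 - 3*w - 6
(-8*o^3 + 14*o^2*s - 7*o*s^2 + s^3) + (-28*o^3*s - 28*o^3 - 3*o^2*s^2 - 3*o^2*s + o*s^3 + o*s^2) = -28*o^3*s - 36*o^3 - 3*o^2*s^2 + 11*o^2*s + o*s^3 - 6*o*s^2 + s^3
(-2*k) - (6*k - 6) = 6 - 8*k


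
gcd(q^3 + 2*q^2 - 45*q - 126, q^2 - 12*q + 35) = q - 7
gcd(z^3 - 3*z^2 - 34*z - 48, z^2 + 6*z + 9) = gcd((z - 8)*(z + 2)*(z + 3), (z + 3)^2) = z + 3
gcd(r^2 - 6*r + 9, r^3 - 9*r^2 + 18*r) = r - 3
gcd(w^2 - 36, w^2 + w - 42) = w - 6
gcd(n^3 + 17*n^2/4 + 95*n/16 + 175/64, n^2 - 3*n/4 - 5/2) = n + 5/4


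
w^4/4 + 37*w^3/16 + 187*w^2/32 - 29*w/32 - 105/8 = (w/4 + 1)*(w - 5/4)*(w + 3)*(w + 7/2)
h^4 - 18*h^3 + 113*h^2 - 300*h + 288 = (h - 8)*(h - 4)*(h - 3)^2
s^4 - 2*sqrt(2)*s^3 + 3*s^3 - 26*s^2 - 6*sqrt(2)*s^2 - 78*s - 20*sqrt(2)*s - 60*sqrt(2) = (s + 3)*(s - 5*sqrt(2))*(s + sqrt(2))*(s + 2*sqrt(2))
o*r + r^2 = r*(o + r)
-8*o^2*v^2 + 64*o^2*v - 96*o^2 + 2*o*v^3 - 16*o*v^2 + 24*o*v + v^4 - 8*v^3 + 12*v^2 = (-2*o + v)*(4*o + v)*(v - 6)*(v - 2)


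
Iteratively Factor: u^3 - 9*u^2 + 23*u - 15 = (u - 3)*(u^2 - 6*u + 5) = (u - 5)*(u - 3)*(u - 1)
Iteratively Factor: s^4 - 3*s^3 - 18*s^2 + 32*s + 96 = (s + 2)*(s^3 - 5*s^2 - 8*s + 48) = (s + 2)*(s + 3)*(s^2 - 8*s + 16) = (s - 4)*(s + 2)*(s + 3)*(s - 4)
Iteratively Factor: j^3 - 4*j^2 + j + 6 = (j - 3)*(j^2 - j - 2) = (j - 3)*(j + 1)*(j - 2)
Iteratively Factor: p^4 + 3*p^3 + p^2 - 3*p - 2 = (p + 2)*(p^3 + p^2 - p - 1) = (p - 1)*(p + 2)*(p^2 + 2*p + 1) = (p - 1)*(p + 1)*(p + 2)*(p + 1)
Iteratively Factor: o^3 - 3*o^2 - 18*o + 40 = (o - 5)*(o^2 + 2*o - 8) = (o - 5)*(o - 2)*(o + 4)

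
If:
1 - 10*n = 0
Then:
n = 1/10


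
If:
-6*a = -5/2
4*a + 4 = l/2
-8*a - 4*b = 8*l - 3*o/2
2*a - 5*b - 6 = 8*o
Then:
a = 5/12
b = -3039/158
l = 34/3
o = 2696/237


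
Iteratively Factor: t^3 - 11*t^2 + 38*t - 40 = (t - 4)*(t^2 - 7*t + 10) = (t - 5)*(t - 4)*(t - 2)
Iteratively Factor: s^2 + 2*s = (s + 2)*(s)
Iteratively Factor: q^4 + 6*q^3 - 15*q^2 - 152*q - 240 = (q + 3)*(q^3 + 3*q^2 - 24*q - 80) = (q + 3)*(q + 4)*(q^2 - q - 20) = (q + 3)*(q + 4)^2*(q - 5)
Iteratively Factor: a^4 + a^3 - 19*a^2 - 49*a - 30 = (a + 2)*(a^3 - a^2 - 17*a - 15) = (a - 5)*(a + 2)*(a^2 + 4*a + 3) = (a - 5)*(a + 1)*(a + 2)*(a + 3)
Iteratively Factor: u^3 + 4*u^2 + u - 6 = (u + 3)*(u^2 + u - 2) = (u + 2)*(u + 3)*(u - 1)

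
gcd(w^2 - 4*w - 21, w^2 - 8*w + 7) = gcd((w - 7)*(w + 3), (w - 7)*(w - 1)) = w - 7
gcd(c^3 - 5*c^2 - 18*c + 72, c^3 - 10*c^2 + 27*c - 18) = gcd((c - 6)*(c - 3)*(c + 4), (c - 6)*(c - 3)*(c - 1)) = c^2 - 9*c + 18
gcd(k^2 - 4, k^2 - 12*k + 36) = 1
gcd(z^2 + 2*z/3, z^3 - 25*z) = z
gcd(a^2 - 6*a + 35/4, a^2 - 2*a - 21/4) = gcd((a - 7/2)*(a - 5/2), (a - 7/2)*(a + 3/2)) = a - 7/2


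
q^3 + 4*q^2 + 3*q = q*(q + 1)*(q + 3)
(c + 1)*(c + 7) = c^2 + 8*c + 7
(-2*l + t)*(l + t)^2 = -2*l^3 - 3*l^2*t + t^3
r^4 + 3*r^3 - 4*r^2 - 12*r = r*(r - 2)*(r + 2)*(r + 3)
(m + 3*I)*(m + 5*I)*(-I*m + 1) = -I*m^3 + 9*m^2 + 23*I*m - 15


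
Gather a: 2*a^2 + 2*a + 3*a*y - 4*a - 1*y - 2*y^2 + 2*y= 2*a^2 + a*(3*y - 2) - 2*y^2 + y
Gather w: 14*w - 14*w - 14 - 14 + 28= 0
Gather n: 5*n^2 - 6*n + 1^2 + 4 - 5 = 5*n^2 - 6*n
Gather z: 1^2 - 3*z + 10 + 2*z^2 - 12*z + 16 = 2*z^2 - 15*z + 27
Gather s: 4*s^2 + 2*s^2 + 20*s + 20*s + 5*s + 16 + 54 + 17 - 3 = 6*s^2 + 45*s + 84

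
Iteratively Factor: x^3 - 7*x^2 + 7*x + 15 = (x - 5)*(x^2 - 2*x - 3) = (x - 5)*(x + 1)*(x - 3)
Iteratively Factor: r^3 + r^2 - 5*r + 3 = (r - 1)*(r^2 + 2*r - 3) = (r - 1)^2*(r + 3)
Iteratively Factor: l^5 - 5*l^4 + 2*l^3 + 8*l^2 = (l + 1)*(l^4 - 6*l^3 + 8*l^2) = l*(l + 1)*(l^3 - 6*l^2 + 8*l) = l*(l - 4)*(l + 1)*(l^2 - 2*l) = l*(l - 4)*(l - 2)*(l + 1)*(l)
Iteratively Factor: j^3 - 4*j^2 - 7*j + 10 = (j - 5)*(j^2 + j - 2) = (j - 5)*(j + 2)*(j - 1)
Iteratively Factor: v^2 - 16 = (v + 4)*(v - 4)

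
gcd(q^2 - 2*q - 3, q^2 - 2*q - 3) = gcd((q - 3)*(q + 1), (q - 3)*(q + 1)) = q^2 - 2*q - 3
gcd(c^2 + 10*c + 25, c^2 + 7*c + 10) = c + 5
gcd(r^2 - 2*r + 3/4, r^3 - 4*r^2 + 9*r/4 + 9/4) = r - 3/2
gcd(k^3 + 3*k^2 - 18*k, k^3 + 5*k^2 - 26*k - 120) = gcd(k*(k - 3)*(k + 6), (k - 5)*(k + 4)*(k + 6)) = k + 6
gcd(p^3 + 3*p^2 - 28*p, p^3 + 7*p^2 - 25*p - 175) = p + 7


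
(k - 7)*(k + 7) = k^2 - 49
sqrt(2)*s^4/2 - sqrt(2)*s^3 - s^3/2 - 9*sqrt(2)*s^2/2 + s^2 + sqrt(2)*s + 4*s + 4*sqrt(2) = (s - 4)*(s - sqrt(2))*(s + sqrt(2)/2)*(sqrt(2)*s/2 + sqrt(2))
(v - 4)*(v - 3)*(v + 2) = v^3 - 5*v^2 - 2*v + 24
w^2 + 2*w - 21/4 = (w - 3/2)*(w + 7/2)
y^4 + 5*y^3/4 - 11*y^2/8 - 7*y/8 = y*(y - 1)*(y + 1/2)*(y + 7/4)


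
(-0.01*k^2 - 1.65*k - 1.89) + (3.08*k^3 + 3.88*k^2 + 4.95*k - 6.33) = 3.08*k^3 + 3.87*k^2 + 3.3*k - 8.22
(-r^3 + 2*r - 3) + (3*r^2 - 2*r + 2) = -r^3 + 3*r^2 - 1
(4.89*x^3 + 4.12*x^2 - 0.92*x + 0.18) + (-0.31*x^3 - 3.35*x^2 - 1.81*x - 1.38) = 4.58*x^3 + 0.77*x^2 - 2.73*x - 1.2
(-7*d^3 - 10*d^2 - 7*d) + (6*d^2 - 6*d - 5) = -7*d^3 - 4*d^2 - 13*d - 5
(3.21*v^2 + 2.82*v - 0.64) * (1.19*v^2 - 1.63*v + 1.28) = 3.8199*v^4 - 1.8765*v^3 - 1.2494*v^2 + 4.6528*v - 0.8192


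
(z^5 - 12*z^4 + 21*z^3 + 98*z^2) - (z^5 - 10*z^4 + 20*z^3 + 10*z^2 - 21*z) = -2*z^4 + z^3 + 88*z^2 + 21*z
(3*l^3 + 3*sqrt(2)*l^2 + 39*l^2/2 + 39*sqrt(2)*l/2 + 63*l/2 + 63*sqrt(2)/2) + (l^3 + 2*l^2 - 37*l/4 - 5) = 4*l^3 + 3*sqrt(2)*l^2 + 43*l^2/2 + 89*l/4 + 39*sqrt(2)*l/2 - 5 + 63*sqrt(2)/2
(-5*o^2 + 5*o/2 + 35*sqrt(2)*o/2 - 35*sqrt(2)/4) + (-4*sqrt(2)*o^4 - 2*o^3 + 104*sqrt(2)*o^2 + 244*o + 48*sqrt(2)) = -4*sqrt(2)*o^4 - 2*o^3 - 5*o^2 + 104*sqrt(2)*o^2 + 35*sqrt(2)*o/2 + 493*o/2 + 157*sqrt(2)/4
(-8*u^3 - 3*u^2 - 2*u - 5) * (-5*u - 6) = 40*u^4 + 63*u^3 + 28*u^2 + 37*u + 30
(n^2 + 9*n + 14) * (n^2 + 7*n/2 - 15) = n^4 + 25*n^3/2 + 61*n^2/2 - 86*n - 210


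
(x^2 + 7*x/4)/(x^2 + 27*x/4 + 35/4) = x/(x + 5)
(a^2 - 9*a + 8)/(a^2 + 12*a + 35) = (a^2 - 9*a + 8)/(a^2 + 12*a + 35)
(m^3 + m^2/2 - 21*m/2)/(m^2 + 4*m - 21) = m*(2*m + 7)/(2*(m + 7))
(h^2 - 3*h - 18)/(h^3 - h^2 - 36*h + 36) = (h + 3)/(h^2 + 5*h - 6)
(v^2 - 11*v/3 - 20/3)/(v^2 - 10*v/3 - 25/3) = (3*v + 4)/(3*v + 5)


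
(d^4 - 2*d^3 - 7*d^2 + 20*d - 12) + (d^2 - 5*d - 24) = d^4 - 2*d^3 - 6*d^2 + 15*d - 36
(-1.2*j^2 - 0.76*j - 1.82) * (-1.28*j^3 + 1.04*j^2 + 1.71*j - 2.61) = 1.536*j^5 - 0.2752*j^4 - 0.5128*j^3 - 0.0604000000000005*j^2 - 1.1286*j + 4.7502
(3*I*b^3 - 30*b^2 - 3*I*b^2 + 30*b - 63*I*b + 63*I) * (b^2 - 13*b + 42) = 3*I*b^5 - 30*b^4 - 42*I*b^4 + 420*b^3 + 102*I*b^3 - 1650*b^2 + 756*I*b^2 + 1260*b - 3465*I*b + 2646*I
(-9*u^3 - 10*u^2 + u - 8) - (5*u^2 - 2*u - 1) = -9*u^3 - 15*u^2 + 3*u - 7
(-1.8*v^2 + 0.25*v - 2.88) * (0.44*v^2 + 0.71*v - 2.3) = -0.792*v^4 - 1.168*v^3 + 3.0503*v^2 - 2.6198*v + 6.624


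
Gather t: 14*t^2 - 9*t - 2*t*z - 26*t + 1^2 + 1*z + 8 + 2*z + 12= 14*t^2 + t*(-2*z - 35) + 3*z + 21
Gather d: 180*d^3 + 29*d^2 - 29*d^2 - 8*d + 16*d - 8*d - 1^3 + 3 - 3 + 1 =180*d^3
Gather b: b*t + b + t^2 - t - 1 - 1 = b*(t + 1) + t^2 - t - 2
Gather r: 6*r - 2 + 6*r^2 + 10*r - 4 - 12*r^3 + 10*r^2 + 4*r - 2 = -12*r^3 + 16*r^2 + 20*r - 8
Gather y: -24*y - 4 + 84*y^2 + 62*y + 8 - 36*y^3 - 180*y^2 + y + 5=-36*y^3 - 96*y^2 + 39*y + 9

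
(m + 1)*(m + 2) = m^2 + 3*m + 2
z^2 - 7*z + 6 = (z - 6)*(z - 1)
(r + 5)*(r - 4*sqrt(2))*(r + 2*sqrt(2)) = r^3 - 2*sqrt(2)*r^2 + 5*r^2 - 16*r - 10*sqrt(2)*r - 80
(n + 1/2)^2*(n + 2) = n^3 + 3*n^2 + 9*n/4 + 1/2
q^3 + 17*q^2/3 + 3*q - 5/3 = (q - 1/3)*(q + 1)*(q + 5)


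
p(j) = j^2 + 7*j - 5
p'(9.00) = 25.00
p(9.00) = 139.00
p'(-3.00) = 1.00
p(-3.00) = -17.00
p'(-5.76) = -4.52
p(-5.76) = -12.14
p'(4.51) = 16.02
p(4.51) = 46.91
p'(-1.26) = 4.48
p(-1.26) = -12.23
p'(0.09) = 7.18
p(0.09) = -4.36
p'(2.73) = 12.46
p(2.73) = 21.56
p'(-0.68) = 5.64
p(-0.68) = -9.30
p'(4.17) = 15.34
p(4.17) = 41.58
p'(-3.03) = 0.94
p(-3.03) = -17.03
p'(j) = 2*j + 7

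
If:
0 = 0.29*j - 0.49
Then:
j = 1.69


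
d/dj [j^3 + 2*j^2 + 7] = j*(3*j + 4)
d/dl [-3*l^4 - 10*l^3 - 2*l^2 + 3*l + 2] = -12*l^3 - 30*l^2 - 4*l + 3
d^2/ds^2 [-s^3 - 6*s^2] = -6*s - 12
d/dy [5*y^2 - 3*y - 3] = 10*y - 3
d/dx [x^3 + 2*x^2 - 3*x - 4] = 3*x^2 + 4*x - 3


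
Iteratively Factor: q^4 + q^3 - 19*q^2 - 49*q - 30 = (q + 3)*(q^3 - 2*q^2 - 13*q - 10) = (q + 2)*(q + 3)*(q^2 - 4*q - 5) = (q + 1)*(q + 2)*(q + 3)*(q - 5)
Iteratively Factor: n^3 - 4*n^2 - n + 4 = (n - 4)*(n^2 - 1) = (n - 4)*(n + 1)*(n - 1)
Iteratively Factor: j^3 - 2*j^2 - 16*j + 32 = (j - 4)*(j^2 + 2*j - 8) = (j - 4)*(j + 4)*(j - 2)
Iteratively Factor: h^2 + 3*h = (h)*(h + 3)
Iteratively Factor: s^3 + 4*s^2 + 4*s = (s + 2)*(s^2 + 2*s) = s*(s + 2)*(s + 2)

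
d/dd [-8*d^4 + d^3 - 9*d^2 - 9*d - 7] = -32*d^3 + 3*d^2 - 18*d - 9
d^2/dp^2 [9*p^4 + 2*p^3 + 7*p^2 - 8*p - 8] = 108*p^2 + 12*p + 14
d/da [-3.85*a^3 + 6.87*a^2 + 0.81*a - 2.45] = -11.55*a^2 + 13.74*a + 0.81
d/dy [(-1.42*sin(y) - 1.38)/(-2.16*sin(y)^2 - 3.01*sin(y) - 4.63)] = (-3.0672*sin(y)^2 - 5.9616*sin(y) + 2.4208)*cos(y)/(4.6656*sin(y)^4 + 13.0032*sin(y)^3 + 29.0617*sin(y)^2 + 27.8726*sin(y) + 21.4369)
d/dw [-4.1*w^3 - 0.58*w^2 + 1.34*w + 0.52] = -12.3*w^2 - 1.16*w + 1.34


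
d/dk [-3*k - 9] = -3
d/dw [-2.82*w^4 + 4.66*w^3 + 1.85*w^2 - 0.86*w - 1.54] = -11.28*w^3 + 13.98*w^2 + 3.7*w - 0.86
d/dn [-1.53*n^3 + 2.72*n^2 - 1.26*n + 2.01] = -4.59*n^2 + 5.44*n - 1.26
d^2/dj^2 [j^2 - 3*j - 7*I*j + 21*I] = 2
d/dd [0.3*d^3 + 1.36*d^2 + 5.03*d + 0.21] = 0.9*d^2 + 2.72*d + 5.03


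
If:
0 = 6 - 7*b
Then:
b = 6/7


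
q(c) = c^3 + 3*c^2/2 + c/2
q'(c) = 3*c^2 + 3*c + 1/2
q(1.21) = 4.57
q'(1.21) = 8.52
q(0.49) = 0.72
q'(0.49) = 2.69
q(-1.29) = -0.30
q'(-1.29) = 1.62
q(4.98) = 163.20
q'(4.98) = 89.84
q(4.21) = 103.31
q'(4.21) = 66.30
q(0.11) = 0.07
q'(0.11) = 0.87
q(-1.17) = -0.13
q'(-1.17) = 1.10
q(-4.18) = -48.92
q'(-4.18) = 40.38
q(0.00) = 0.00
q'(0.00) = 0.50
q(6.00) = 273.00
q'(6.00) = 126.50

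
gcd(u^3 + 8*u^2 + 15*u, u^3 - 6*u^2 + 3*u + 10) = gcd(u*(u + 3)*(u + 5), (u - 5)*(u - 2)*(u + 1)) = 1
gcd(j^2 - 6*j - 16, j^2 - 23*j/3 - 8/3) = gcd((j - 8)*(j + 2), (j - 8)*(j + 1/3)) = j - 8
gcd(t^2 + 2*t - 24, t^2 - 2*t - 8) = t - 4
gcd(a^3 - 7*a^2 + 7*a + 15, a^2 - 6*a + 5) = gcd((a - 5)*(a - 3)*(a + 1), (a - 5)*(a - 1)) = a - 5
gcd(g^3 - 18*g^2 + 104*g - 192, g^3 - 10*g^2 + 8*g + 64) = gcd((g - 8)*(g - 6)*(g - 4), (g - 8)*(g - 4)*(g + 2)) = g^2 - 12*g + 32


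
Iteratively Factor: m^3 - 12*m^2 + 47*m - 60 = (m - 3)*(m^2 - 9*m + 20) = (m - 5)*(m - 3)*(m - 4)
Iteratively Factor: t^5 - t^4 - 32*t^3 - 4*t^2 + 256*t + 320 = (t + 2)*(t^4 - 3*t^3 - 26*t^2 + 48*t + 160) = (t + 2)*(t + 4)*(t^3 - 7*t^2 + 2*t + 40) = (t + 2)^2*(t + 4)*(t^2 - 9*t + 20) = (t - 5)*(t + 2)^2*(t + 4)*(t - 4)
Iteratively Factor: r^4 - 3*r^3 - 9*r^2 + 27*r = (r - 3)*(r^3 - 9*r) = (r - 3)^2*(r^2 + 3*r) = (r - 3)^2*(r + 3)*(r)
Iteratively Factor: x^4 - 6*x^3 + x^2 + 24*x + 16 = (x - 4)*(x^3 - 2*x^2 - 7*x - 4) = (x - 4)*(x + 1)*(x^2 - 3*x - 4) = (x - 4)^2*(x + 1)*(x + 1)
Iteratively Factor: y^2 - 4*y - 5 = (y + 1)*(y - 5)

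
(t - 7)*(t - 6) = t^2 - 13*t + 42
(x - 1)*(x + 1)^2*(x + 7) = x^4 + 8*x^3 + 6*x^2 - 8*x - 7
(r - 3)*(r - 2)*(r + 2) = r^3 - 3*r^2 - 4*r + 12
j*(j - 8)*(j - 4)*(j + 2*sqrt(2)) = j^4 - 12*j^3 + 2*sqrt(2)*j^3 - 24*sqrt(2)*j^2 + 32*j^2 + 64*sqrt(2)*j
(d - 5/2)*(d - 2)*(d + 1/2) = d^3 - 4*d^2 + 11*d/4 + 5/2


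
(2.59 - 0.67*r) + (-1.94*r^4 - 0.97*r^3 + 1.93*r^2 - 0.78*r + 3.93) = -1.94*r^4 - 0.97*r^3 + 1.93*r^2 - 1.45*r + 6.52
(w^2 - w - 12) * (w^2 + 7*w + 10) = w^4 + 6*w^3 - 9*w^2 - 94*w - 120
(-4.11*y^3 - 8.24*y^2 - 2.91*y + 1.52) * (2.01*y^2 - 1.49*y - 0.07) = -8.2611*y^5 - 10.4385*y^4 + 6.7162*y^3 + 7.9679*y^2 - 2.0611*y - 0.1064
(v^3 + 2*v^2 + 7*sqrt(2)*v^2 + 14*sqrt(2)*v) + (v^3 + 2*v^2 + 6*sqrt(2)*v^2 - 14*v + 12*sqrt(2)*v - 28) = 2*v^3 + 4*v^2 + 13*sqrt(2)*v^2 - 14*v + 26*sqrt(2)*v - 28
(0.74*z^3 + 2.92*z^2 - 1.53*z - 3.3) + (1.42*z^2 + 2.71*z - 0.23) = 0.74*z^3 + 4.34*z^2 + 1.18*z - 3.53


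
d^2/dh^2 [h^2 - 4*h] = 2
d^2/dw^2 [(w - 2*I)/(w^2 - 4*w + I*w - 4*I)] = 2*((w - 2*I)*(2*w - 4 + I)^2 + (-3*w + 4 + I)*(w^2 - 4*w + I*w - 4*I))/(w^2 - 4*w + I*w - 4*I)^3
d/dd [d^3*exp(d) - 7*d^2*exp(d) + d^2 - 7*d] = d^3*exp(d) - 4*d^2*exp(d) - 14*d*exp(d) + 2*d - 7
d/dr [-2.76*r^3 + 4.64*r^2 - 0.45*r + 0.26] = -8.28*r^2 + 9.28*r - 0.45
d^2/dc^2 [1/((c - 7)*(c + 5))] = 2*((c - 7)^2 + (c - 7)*(c + 5) + (c + 5)^2)/((c - 7)^3*(c + 5)^3)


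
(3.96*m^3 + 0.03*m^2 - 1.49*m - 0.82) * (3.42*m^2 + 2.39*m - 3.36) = 13.5432*m^5 + 9.567*m^4 - 18.3297*m^3 - 6.4663*m^2 + 3.0466*m + 2.7552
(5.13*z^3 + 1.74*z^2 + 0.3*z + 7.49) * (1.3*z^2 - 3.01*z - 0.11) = 6.669*z^5 - 13.1793*z^4 - 5.4117*z^3 + 8.6426*z^2 - 22.5779*z - 0.8239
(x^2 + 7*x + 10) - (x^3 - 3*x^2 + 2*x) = -x^3 + 4*x^2 + 5*x + 10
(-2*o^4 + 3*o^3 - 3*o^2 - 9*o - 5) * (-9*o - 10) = 18*o^5 - 7*o^4 - 3*o^3 + 111*o^2 + 135*o + 50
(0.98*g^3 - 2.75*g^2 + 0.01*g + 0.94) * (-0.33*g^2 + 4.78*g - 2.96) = -0.3234*g^5 + 5.5919*g^4 - 16.0491*g^3 + 7.8776*g^2 + 4.4636*g - 2.7824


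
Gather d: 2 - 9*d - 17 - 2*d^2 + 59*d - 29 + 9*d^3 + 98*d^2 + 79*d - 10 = 9*d^3 + 96*d^2 + 129*d - 54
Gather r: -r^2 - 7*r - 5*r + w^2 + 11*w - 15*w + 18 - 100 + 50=-r^2 - 12*r + w^2 - 4*w - 32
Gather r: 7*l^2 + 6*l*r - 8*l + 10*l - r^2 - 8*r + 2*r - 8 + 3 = 7*l^2 + 2*l - r^2 + r*(6*l - 6) - 5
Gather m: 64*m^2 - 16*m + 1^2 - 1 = 64*m^2 - 16*m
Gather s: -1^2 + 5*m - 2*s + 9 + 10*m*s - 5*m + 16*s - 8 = s*(10*m + 14)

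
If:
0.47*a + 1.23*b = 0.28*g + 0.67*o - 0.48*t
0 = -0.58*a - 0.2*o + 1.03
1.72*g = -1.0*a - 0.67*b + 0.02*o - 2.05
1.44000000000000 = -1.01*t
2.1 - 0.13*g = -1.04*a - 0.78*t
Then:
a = -1.25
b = 5.27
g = -2.41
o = 8.78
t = -1.43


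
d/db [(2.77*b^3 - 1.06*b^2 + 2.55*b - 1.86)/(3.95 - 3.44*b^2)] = (-9.5288*b^4 + 41.5965*b^2 - 21.1708*b + 10.0725)/(11.8336*b^4 - 27.176*b^2 + 15.6025)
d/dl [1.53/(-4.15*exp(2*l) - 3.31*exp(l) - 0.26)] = (12.699*exp(l) + 5.0643)*exp(l)/(4.15*exp(2*l) + 3.31*exp(l) + 0.26)^2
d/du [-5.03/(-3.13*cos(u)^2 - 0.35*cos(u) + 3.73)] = (31.4878*cos(u) + 1.7605)*sin(u)/(3.13*cos(u)^2 + 0.35*cos(u) - 3.73)^2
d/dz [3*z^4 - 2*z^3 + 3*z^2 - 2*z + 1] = 12*z^3 - 6*z^2 + 6*z - 2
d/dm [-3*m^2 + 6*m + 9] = 6 - 6*m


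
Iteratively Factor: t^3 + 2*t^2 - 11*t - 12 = (t + 4)*(t^2 - 2*t - 3) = (t - 3)*(t + 4)*(t + 1)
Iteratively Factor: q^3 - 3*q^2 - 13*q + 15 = (q - 5)*(q^2 + 2*q - 3) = (q - 5)*(q + 3)*(q - 1)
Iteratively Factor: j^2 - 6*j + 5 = (j - 5)*(j - 1)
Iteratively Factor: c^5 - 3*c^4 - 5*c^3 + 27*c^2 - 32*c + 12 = (c + 3)*(c^4 - 6*c^3 + 13*c^2 - 12*c + 4) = (c - 1)*(c + 3)*(c^3 - 5*c^2 + 8*c - 4) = (c - 1)^2*(c + 3)*(c^2 - 4*c + 4) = (c - 2)*(c - 1)^2*(c + 3)*(c - 2)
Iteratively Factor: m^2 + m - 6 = (m + 3)*(m - 2)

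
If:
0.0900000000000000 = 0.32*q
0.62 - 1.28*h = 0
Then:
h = 0.48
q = 0.28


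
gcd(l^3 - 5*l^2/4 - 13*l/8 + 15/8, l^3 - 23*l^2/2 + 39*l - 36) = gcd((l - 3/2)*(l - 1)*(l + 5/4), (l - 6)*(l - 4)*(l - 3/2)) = l - 3/2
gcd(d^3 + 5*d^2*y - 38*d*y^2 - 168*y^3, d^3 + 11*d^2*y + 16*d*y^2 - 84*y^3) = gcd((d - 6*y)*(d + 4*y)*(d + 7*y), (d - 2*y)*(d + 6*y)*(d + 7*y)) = d + 7*y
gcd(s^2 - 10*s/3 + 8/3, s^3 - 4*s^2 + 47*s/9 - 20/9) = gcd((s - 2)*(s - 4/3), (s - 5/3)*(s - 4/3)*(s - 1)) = s - 4/3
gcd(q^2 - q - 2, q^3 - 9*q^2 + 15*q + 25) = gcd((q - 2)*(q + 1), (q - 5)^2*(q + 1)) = q + 1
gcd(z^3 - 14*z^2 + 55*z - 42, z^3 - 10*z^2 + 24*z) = z - 6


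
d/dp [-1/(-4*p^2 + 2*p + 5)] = 2*(1 - 4*p)/(-4*p^2 + 2*p + 5)^2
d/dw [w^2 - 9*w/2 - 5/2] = 2*w - 9/2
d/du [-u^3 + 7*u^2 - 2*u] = -3*u^2 + 14*u - 2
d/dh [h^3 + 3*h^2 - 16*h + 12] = 3*h^2 + 6*h - 16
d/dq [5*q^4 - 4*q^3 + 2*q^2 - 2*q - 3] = 20*q^3 - 12*q^2 + 4*q - 2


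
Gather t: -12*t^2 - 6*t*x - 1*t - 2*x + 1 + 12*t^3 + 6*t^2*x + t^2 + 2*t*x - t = 12*t^3 + t^2*(6*x - 11) + t*(-4*x - 2) - 2*x + 1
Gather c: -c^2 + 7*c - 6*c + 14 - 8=-c^2 + c + 6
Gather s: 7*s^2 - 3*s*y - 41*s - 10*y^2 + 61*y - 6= 7*s^2 + s*(-3*y - 41) - 10*y^2 + 61*y - 6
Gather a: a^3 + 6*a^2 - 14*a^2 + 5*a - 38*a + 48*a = a^3 - 8*a^2 + 15*a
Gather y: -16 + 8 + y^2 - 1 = y^2 - 9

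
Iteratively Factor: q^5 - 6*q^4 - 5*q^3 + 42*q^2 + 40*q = (q - 5)*(q^4 - q^3 - 10*q^2 - 8*q) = (q - 5)*(q + 1)*(q^3 - 2*q^2 - 8*q) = (q - 5)*(q - 4)*(q + 1)*(q^2 + 2*q) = q*(q - 5)*(q - 4)*(q + 1)*(q + 2)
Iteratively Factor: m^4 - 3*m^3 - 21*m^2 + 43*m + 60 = (m + 4)*(m^3 - 7*m^2 + 7*m + 15) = (m - 3)*(m + 4)*(m^2 - 4*m - 5) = (m - 3)*(m + 1)*(m + 4)*(m - 5)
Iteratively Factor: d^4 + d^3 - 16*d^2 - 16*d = (d + 4)*(d^3 - 3*d^2 - 4*d) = d*(d + 4)*(d^2 - 3*d - 4) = d*(d + 1)*(d + 4)*(d - 4)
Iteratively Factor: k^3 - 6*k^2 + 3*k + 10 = (k + 1)*(k^2 - 7*k + 10) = (k - 2)*(k + 1)*(k - 5)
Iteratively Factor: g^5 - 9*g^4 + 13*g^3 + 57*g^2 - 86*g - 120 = (g + 1)*(g^4 - 10*g^3 + 23*g^2 + 34*g - 120) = (g - 5)*(g + 1)*(g^3 - 5*g^2 - 2*g + 24) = (g - 5)*(g - 4)*(g + 1)*(g^2 - g - 6) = (g - 5)*(g - 4)*(g + 1)*(g + 2)*(g - 3)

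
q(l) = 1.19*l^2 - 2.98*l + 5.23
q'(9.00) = 18.44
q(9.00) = 74.80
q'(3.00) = 4.16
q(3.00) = 7.00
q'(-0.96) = -5.26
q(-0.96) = 9.19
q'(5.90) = 11.06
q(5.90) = 29.07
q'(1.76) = 1.21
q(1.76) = 3.67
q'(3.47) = 5.28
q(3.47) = 9.22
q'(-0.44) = -4.03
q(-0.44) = 6.77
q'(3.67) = 5.75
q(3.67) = 10.32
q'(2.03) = 1.85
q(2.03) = 4.08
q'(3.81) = 6.09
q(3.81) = 11.15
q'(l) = 2.38*l - 2.98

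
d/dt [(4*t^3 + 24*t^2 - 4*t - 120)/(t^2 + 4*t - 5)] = 4*(t^2 - 2*t + 5)/(t^2 - 2*t + 1)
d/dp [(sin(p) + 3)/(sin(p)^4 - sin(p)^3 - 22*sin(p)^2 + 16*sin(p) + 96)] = (-3*sin(p)^4 - 10*sin(p)^3 + 31*sin(p)^2 + 132*sin(p) + 48)*cos(p)/(sin(p)^4 - sin(p)^3 - 22*sin(p)^2 + 16*sin(p) + 96)^2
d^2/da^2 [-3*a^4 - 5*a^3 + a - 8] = 6*a*(-6*a - 5)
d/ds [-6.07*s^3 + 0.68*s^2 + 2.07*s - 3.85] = -18.21*s^2 + 1.36*s + 2.07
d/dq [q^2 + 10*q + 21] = 2*q + 10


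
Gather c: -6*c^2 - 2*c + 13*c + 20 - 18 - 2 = -6*c^2 + 11*c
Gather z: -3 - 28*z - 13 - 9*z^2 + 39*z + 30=-9*z^2 + 11*z + 14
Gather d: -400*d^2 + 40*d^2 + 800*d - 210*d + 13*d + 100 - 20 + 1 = -360*d^2 + 603*d + 81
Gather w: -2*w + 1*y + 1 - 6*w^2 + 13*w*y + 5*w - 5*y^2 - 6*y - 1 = -6*w^2 + w*(13*y + 3) - 5*y^2 - 5*y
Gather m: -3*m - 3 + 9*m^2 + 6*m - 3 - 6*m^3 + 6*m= -6*m^3 + 9*m^2 + 9*m - 6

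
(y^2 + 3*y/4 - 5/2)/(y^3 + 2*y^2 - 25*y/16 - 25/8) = 4/(4*y + 5)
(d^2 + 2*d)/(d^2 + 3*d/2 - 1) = 2*d/(2*d - 1)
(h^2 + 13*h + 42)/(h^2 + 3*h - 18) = (h + 7)/(h - 3)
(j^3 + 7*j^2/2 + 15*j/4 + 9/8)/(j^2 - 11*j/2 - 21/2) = (j^2 + 2*j + 3/4)/(j - 7)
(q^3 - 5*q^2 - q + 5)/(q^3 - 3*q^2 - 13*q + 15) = (q + 1)/(q + 3)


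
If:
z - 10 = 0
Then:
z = 10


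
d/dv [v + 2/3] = 1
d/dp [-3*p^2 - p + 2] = -6*p - 1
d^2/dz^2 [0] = 0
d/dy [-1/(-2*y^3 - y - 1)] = (-6*y^2 - 1)/(2*y^3 + y + 1)^2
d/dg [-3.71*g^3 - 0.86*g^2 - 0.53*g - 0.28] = -11.13*g^2 - 1.72*g - 0.53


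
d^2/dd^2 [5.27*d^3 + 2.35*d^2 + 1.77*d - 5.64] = 31.62*d + 4.7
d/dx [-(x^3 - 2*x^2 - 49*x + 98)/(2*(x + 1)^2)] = (-x^3 - 3*x^2 - 45*x + 245)/(2*(x^3 + 3*x^2 + 3*x + 1))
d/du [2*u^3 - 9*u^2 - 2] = 6*u*(u - 3)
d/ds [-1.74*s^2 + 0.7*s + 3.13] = 0.7 - 3.48*s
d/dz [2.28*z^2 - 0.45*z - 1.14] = 4.56*z - 0.45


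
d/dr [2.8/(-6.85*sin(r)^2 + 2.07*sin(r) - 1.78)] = (38.36*sin(r) - 5.796)*cos(r)/(6.85*sin(r)^2 - 2.07*sin(r) + 1.78)^2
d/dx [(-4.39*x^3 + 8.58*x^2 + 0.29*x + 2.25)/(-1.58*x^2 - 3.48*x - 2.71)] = (6.9362*x^4 + 30.5544*x^3 + 6.29049999999999*x^2 - 39.3936*x + 7.0441)/(2.4964*x^4 + 10.9968*x^3 + 20.674*x^2 + 18.8616*x + 7.3441)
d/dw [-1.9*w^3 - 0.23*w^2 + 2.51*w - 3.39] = -5.7*w^2 - 0.46*w + 2.51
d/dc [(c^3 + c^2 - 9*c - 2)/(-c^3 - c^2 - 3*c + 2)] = 12*(-2*c^3 - c^2 - 2)/(c^6 + 2*c^5 + 7*c^4 + 2*c^3 + 5*c^2 - 12*c + 4)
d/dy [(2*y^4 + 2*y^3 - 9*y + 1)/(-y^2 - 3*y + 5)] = (-4*y^5 - 20*y^4 + 28*y^3 + 21*y^2 + 2*y - 42)/(y^4 + 6*y^3 - y^2 - 30*y + 25)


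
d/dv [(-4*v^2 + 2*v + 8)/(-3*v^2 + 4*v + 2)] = 2*(-5*v^2 + 16*v - 14)/(9*v^4 - 24*v^3 + 4*v^2 + 16*v + 4)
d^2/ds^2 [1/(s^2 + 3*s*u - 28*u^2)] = 2*(-s^2 - 3*s*u + 28*u^2 + (2*s + 3*u)^2)/(s^2 + 3*s*u - 28*u^2)^3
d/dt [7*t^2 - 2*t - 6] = 14*t - 2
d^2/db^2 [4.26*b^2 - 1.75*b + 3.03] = 8.52000000000000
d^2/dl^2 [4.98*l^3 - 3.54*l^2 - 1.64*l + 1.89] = 29.88*l - 7.08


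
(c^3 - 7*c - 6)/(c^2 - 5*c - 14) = (c^2 - 2*c - 3)/(c - 7)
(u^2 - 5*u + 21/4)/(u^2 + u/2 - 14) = (u - 3/2)/(u + 4)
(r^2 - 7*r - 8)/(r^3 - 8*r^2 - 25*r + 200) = (r + 1)/(r^2 - 25)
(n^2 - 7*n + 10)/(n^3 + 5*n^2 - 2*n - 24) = (n - 5)/(n^2 + 7*n + 12)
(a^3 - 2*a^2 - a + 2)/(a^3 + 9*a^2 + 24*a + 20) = (a^3 - 2*a^2 - a + 2)/(a^3 + 9*a^2 + 24*a + 20)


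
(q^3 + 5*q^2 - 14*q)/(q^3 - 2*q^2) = (q + 7)/q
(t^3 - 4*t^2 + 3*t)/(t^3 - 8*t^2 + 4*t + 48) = t*(t^2 - 4*t + 3)/(t^3 - 8*t^2 + 4*t + 48)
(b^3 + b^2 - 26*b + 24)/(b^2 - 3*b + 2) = (b^2 + 2*b - 24)/(b - 2)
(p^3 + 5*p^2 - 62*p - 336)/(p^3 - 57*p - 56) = (p + 6)/(p + 1)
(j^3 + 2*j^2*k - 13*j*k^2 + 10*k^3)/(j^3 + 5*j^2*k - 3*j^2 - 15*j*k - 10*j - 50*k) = (j^2 - 3*j*k + 2*k^2)/(j^2 - 3*j - 10)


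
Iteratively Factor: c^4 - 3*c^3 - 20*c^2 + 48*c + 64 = (c + 4)*(c^3 - 7*c^2 + 8*c + 16) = (c + 1)*(c + 4)*(c^2 - 8*c + 16) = (c - 4)*(c + 1)*(c + 4)*(c - 4)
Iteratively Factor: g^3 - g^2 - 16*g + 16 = (g - 1)*(g^2 - 16) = (g - 4)*(g - 1)*(g + 4)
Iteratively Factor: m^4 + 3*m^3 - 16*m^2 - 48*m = (m - 4)*(m^3 + 7*m^2 + 12*m) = (m - 4)*(m + 3)*(m^2 + 4*m) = (m - 4)*(m + 3)*(m + 4)*(m)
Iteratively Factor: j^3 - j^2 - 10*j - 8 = (j - 4)*(j^2 + 3*j + 2) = (j - 4)*(j + 1)*(j + 2)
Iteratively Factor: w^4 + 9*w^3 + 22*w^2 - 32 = (w + 4)*(w^3 + 5*w^2 + 2*w - 8) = (w - 1)*(w + 4)*(w^2 + 6*w + 8) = (w - 1)*(w + 4)^2*(w + 2)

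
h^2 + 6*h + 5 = (h + 1)*(h + 5)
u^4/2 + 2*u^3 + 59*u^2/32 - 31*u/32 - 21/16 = (u/2 + 1)*(u - 3/4)*(u + 1)*(u + 7/4)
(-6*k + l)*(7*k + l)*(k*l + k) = -42*k^3*l - 42*k^3 + k^2*l^2 + k^2*l + k*l^3 + k*l^2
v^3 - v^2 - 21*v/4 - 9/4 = (v - 3)*(v + 1/2)*(v + 3/2)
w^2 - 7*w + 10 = (w - 5)*(w - 2)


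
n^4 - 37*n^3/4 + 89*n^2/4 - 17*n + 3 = (n - 6)*(n - 2)*(n - 1)*(n - 1/4)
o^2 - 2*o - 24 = (o - 6)*(o + 4)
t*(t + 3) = t^2 + 3*t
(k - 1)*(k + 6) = k^2 + 5*k - 6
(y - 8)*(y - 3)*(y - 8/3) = y^3 - 41*y^2/3 + 160*y/3 - 64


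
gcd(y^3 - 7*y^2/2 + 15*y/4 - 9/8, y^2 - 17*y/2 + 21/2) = y - 3/2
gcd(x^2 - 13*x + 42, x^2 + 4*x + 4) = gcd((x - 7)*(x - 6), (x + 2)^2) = 1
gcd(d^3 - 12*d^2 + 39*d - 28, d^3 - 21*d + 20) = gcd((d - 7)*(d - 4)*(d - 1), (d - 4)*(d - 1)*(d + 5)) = d^2 - 5*d + 4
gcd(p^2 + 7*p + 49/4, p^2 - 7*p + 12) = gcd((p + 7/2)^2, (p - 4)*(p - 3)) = 1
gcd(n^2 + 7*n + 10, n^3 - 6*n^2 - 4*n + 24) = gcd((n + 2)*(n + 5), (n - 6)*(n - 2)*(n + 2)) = n + 2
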